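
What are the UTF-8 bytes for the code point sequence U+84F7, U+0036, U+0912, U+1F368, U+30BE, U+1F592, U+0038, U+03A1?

E8 93 B7 36 E0 A4 92 F0 9F 8D A8 E3 82 BE F0 9F 96 92 38 CE A1

U+84F7: 3-byte form → E8 93 B7.
U+0036: 1-byte form → 36.
U+0912: 3-byte form → E0 A4 92.
U+1F368: 4-byte form → F0 9F 8D A8.
U+30BE: 3-byte form → E3 82 BE.
U+1F592: 4-byte form → F0 9F 96 92.
U+0038: 1-byte form → 38.
U+03A1: 2-byte form → CE A1.
Concatenated (21 bytes): E8 93 B7 36 E0 A4 92 F0 9F 8D A8 E3 82 BE F0 9F 96 92 38 CE A1.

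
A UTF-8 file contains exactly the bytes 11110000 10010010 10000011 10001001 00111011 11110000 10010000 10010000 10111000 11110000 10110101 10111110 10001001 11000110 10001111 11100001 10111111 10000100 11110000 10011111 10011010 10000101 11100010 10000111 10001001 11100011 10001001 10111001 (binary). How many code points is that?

9

Byte at offset 0: 0xF0 = 11110000 → 4-byte char (#1). Advance 4.
Byte at offset 4: 0x3B = 00111011 → 1-byte char (#2). Advance 1.
Byte at offset 5: 0xF0 = 11110000 → 4-byte char (#3). Advance 4.
Byte at offset 9: 0xF0 = 11110000 → 4-byte char (#4). Advance 4.
Byte at offset 13: 0xC6 = 11000110 → 2-byte char (#5). Advance 2.
Byte at offset 15: 0xE1 = 11100001 → 3-byte char (#6). Advance 3.
Byte at offset 18: 0xF0 = 11110000 → 4-byte char (#7). Advance 4.
Byte at offset 22: 0xE2 = 11100010 → 3-byte char (#8). Advance 3.
Byte at offset 25: 0xE3 = 11100011 → 3-byte char (#9). Advance 3.
Reached end at offset 28 after 9 code points.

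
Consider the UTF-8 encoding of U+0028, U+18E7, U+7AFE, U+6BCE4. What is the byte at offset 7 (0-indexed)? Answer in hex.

0xF1

U+0028 → 1-byte form 28 at offsets 0–0.
U+18E7 → 3-byte form E1 A3 A7 at offsets 1–3.
U+7AFE → 3-byte form E7 AB BE at offsets 4–6.
U+6BCE4 → 4-byte form F1 AB B3 A4 at offsets 7–10.
Offset 7 falls in char 4's range; it's byte 1 of F1 AB B3 A4 = 0xF1.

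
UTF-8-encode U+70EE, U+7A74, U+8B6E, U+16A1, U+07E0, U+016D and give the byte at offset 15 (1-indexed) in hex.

0xC5

1-indexed offset 15 is 0-indexed offset 14.
U+70EE → 3-byte form E7 83 AE at offsets 0–2.
U+7A74 → 3-byte form E7 A9 B4 at offsets 3–5.
U+8B6E → 3-byte form E8 AD AE at offsets 6–8.
U+16A1 → 3-byte form E1 9A A1 at offsets 9–11.
U+07E0 → 2-byte form DF A0 at offsets 12–13.
U+016D → 2-byte form C5 AD at offsets 14–15.
Offset 14 falls in char 6's range; it's byte 1 of C5 AD = 0xC5.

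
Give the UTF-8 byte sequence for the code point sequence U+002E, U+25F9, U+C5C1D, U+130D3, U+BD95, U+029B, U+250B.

2E E2 97 B9 F3 85 B0 9D F0 93 83 93 EB B6 95 CA 9B E2 94 8B

U+002E: 1-byte form → 2E.
U+25F9: 3-byte form → E2 97 B9.
U+C5C1D: 4-byte form → F3 85 B0 9D.
U+130D3: 4-byte form → F0 93 83 93.
U+BD95: 3-byte form → EB B6 95.
U+029B: 2-byte form → CA 9B.
U+250B: 3-byte form → E2 94 8B.
Concatenated (20 bytes): 2E E2 97 B9 F3 85 B0 9D F0 93 83 93 EB B6 95 CA 9B E2 94 8B.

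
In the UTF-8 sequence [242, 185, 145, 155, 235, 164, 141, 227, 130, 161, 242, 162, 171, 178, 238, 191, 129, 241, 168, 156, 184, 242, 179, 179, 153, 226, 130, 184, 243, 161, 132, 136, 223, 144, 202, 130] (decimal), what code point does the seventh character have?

U+B3CD9

Offset 0: leading byte 0xF2 = 11110010 → 4-byte char #1 = F2 B9 91 9B.
Offset 4: leading byte 0xEB = 11101011 → 3-byte char #2 = EB A4 8D.
Offset 7: leading byte 0xE3 = 11100011 → 3-byte char #3 = E3 82 A1.
Offset 10: leading byte 0xF2 = 11110010 → 4-byte char #4 = F2 A2 AB B2.
Offset 14: leading byte 0xEE = 11101110 → 3-byte char #5 = EE BF 81.
Offset 17: leading byte 0xF1 = 11110001 → 4-byte char #6 = F1 A8 9C B8.
Offset 21: leading byte 0xF2 = 11110010 → 4-byte char #7 = F2 B3 B3 99.
Leading byte 0xF2 = 11110010 matches 11110xxx → 4-byte sequence.
Byte 1: 0xF2 = 11110010, payload 010 (3 bits).
Byte 2: 0xB3 = 10110011 (10xxxxxx ✓), payload 110011.
Byte 3: 0xB3 = 10110011 (10xxxxxx ✓), payload 110011.
Byte 4: 0x99 = 10011001 (10xxxxxx ✓), payload 011001.
Concatenate: 010110011110011011001 = 0xB3CD9 (21 bits → U+B3CD9).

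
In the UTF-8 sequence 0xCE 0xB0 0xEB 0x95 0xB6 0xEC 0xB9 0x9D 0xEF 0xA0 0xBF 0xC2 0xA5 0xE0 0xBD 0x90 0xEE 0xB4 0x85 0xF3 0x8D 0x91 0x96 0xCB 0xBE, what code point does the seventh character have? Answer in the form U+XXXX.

U+ED05

Offset 0: leading byte 0xCE = 11001110 → 2-byte char #1 = CE B0.
Offset 2: leading byte 0xEB = 11101011 → 3-byte char #2 = EB 95 B6.
Offset 5: leading byte 0xEC = 11101100 → 3-byte char #3 = EC B9 9D.
Offset 8: leading byte 0xEF = 11101111 → 3-byte char #4 = EF A0 BF.
Offset 11: leading byte 0xC2 = 11000010 → 2-byte char #5 = C2 A5.
Offset 13: leading byte 0xE0 = 11100000 → 3-byte char #6 = E0 BD 90.
Offset 16: leading byte 0xEE = 11101110 → 3-byte char #7 = EE B4 85.
Leading byte 0xEE = 11101110 matches 1110xxxx → 3-byte sequence.
Byte 1: 0xEE = 11101110, payload 1110 (4 bits).
Byte 2: 0xB4 = 10110100 (10xxxxxx ✓), payload 110100.
Byte 3: 0x85 = 10000101 (10xxxxxx ✓), payload 000101.
Concatenate: 1110110100000101 = 0xED05 (16 bits → U+ED05).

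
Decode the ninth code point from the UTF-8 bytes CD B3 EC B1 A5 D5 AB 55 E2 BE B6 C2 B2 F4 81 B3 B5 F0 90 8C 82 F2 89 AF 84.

Offset 0: leading byte 0xCD = 11001101 → 2-byte char #1 = CD B3.
Offset 2: leading byte 0xEC = 11101100 → 3-byte char #2 = EC B1 A5.
Offset 5: leading byte 0xD5 = 11010101 → 2-byte char #3 = D5 AB.
Offset 7: leading byte 0x55 = 01010101 → 1-byte char #4 = 55.
Offset 8: leading byte 0xE2 = 11100010 → 3-byte char #5 = E2 BE B6.
Offset 11: leading byte 0xC2 = 11000010 → 2-byte char #6 = C2 B2.
Offset 13: leading byte 0xF4 = 11110100 → 4-byte char #7 = F4 81 B3 B5.
Offset 17: leading byte 0xF0 = 11110000 → 4-byte char #8 = F0 90 8C 82.
Offset 21: leading byte 0xF2 = 11110010 → 4-byte char #9 = F2 89 AF 84.
Leading byte 0xF2 = 11110010 matches 11110xxx → 4-byte sequence.
Byte 1: 0xF2 = 11110010, payload 010 (3 bits).
Byte 2: 0x89 = 10001001 (10xxxxxx ✓), payload 001001.
Byte 3: 0xAF = 10101111 (10xxxxxx ✓), payload 101111.
Byte 4: 0x84 = 10000100 (10xxxxxx ✓), payload 000100.
Concatenate: 010001001101111000100 = 0x89BC4 (21 bits → U+89BC4).

U+89BC4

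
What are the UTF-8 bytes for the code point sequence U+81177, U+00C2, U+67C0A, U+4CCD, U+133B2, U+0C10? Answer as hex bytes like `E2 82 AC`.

F2 81 85 B7 C3 82 F1 A7 B0 8A E4 B3 8D F0 93 8E B2 E0 B0 90

U+81177: 4-byte form → F2 81 85 B7.
U+00C2: 2-byte form → C3 82.
U+67C0A: 4-byte form → F1 A7 B0 8A.
U+4CCD: 3-byte form → E4 B3 8D.
U+133B2: 4-byte form → F0 93 8E B2.
U+0C10: 3-byte form → E0 B0 90.
Concatenated (20 bytes): F2 81 85 B7 C3 82 F1 A7 B0 8A E4 B3 8D F0 93 8E B2 E0 B0 90.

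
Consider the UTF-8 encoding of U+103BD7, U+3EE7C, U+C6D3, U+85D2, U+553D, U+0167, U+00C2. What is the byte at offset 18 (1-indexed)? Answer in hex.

0xC5

1-indexed offset 18 is 0-indexed offset 17.
U+103BD7 → 4-byte form F4 83 AF 97 at offsets 0–3.
U+3EE7C → 4-byte form F0 BE B9 BC at offsets 4–7.
U+C6D3 → 3-byte form EC 9B 93 at offsets 8–10.
U+85D2 → 3-byte form E8 97 92 at offsets 11–13.
U+553D → 3-byte form E5 94 BD at offsets 14–16.
U+0167 → 2-byte form C5 A7 at offsets 17–18.
Offset 17 falls in char 6's range; it's byte 1 of C5 A7 = 0xC5.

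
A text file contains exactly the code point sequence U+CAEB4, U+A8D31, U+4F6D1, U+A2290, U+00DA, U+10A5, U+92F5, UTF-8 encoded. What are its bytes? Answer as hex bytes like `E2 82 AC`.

F3 8A BA B4 F2 A8 B4 B1 F1 8F 9B 91 F2 A2 8A 90 C3 9A E1 82 A5 E9 8B B5

U+CAEB4: 4-byte form → F3 8A BA B4.
U+A8D31: 4-byte form → F2 A8 B4 B1.
U+4F6D1: 4-byte form → F1 8F 9B 91.
U+A2290: 4-byte form → F2 A2 8A 90.
U+00DA: 2-byte form → C3 9A.
U+10A5: 3-byte form → E1 82 A5.
U+92F5: 3-byte form → E9 8B B5.
Concatenated (24 bytes): F3 8A BA B4 F2 A8 B4 B1 F1 8F 9B 91 F2 A2 8A 90 C3 9A E1 82 A5 E9 8B B5.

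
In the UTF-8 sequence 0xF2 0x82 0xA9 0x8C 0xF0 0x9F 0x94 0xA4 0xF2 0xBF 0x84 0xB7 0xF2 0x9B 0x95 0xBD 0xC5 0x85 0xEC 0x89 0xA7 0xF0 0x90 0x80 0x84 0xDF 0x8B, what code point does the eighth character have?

U+07CB

Offset 0: leading byte 0xF2 = 11110010 → 4-byte char #1 = F2 82 A9 8C.
Offset 4: leading byte 0xF0 = 11110000 → 4-byte char #2 = F0 9F 94 A4.
Offset 8: leading byte 0xF2 = 11110010 → 4-byte char #3 = F2 BF 84 B7.
Offset 12: leading byte 0xF2 = 11110010 → 4-byte char #4 = F2 9B 95 BD.
Offset 16: leading byte 0xC5 = 11000101 → 2-byte char #5 = C5 85.
Offset 18: leading byte 0xEC = 11101100 → 3-byte char #6 = EC 89 A7.
Offset 21: leading byte 0xF0 = 11110000 → 4-byte char #7 = F0 90 80 84.
Offset 25: leading byte 0xDF = 11011111 → 2-byte char #8 = DF 8B.
Leading byte 0xDF = 11011111 matches 110xxxxx → 2-byte sequence.
Byte 1: 0xDF = 11011111, payload 11111 (5 bits).
Byte 2: 0x8B = 10001011 (10xxxxxx ✓), payload 001011.
Concatenate: 11111001011 = 0x7CB (11 bits → U+07CB).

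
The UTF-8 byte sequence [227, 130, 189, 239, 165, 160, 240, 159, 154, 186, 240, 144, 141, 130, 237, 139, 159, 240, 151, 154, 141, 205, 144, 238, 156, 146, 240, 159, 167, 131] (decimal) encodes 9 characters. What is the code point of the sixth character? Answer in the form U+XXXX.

Offset 0: leading byte 0xE3 = 11100011 → 3-byte char #1 = E3 82 BD.
Offset 3: leading byte 0xEF = 11101111 → 3-byte char #2 = EF A5 A0.
Offset 6: leading byte 0xF0 = 11110000 → 4-byte char #3 = F0 9F 9A BA.
Offset 10: leading byte 0xF0 = 11110000 → 4-byte char #4 = F0 90 8D 82.
Offset 14: leading byte 0xED = 11101101 → 3-byte char #5 = ED 8B 9F.
Offset 17: leading byte 0xF0 = 11110000 → 4-byte char #6 = F0 97 9A 8D.
Leading byte 0xF0 = 11110000 matches 11110xxx → 4-byte sequence.
Byte 1: 0xF0 = 11110000, payload 000 (3 bits).
Byte 2: 0x97 = 10010111 (10xxxxxx ✓), payload 010111.
Byte 3: 0x9A = 10011010 (10xxxxxx ✓), payload 011010.
Byte 4: 0x8D = 10001101 (10xxxxxx ✓), payload 001101.
Concatenate: 000010111011010001101 = 0x1768D (21 bits → U+1768D).

U+1768D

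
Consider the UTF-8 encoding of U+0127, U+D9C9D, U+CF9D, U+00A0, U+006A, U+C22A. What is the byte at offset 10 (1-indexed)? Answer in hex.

1-indexed offset 10 is 0-indexed offset 9.
U+0127 → 2-byte form C4 A7 at offsets 0–1.
U+D9C9D → 4-byte form F3 99 B2 9D at offsets 2–5.
U+CF9D → 3-byte form EC BE 9D at offsets 6–8.
U+00A0 → 2-byte form C2 A0 at offsets 9–10.
Offset 9 falls in char 4's range; it's byte 1 of C2 A0 = 0xC2.

0xC2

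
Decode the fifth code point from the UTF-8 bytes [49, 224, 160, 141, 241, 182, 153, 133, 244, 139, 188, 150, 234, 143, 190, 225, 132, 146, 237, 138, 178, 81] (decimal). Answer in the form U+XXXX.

Offset 0: leading byte 0x31 = 00110001 → 1-byte char #1 = 31.
Offset 1: leading byte 0xE0 = 11100000 → 3-byte char #2 = E0 A0 8D.
Offset 4: leading byte 0xF1 = 11110001 → 4-byte char #3 = F1 B6 99 85.
Offset 8: leading byte 0xF4 = 11110100 → 4-byte char #4 = F4 8B BC 96.
Offset 12: leading byte 0xEA = 11101010 → 3-byte char #5 = EA 8F BE.
Leading byte 0xEA = 11101010 matches 1110xxxx → 3-byte sequence.
Byte 1: 0xEA = 11101010, payload 1010 (4 bits).
Byte 2: 0x8F = 10001111 (10xxxxxx ✓), payload 001111.
Byte 3: 0xBE = 10111110 (10xxxxxx ✓), payload 111110.
Concatenate: 1010001111111110 = 0xA3FE (16 bits → U+A3FE).

U+A3FE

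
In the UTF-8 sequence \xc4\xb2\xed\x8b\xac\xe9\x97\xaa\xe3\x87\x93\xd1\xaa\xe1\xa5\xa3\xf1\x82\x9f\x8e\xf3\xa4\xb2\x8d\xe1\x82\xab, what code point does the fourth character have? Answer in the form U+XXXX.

U+31D3

Offset 0: leading byte 0xC4 = 11000100 → 2-byte char #1 = C4 B2.
Offset 2: leading byte 0xED = 11101101 → 3-byte char #2 = ED 8B AC.
Offset 5: leading byte 0xE9 = 11101001 → 3-byte char #3 = E9 97 AA.
Offset 8: leading byte 0xE3 = 11100011 → 3-byte char #4 = E3 87 93.
Leading byte 0xE3 = 11100011 matches 1110xxxx → 3-byte sequence.
Byte 1: 0xE3 = 11100011, payload 0011 (4 bits).
Byte 2: 0x87 = 10000111 (10xxxxxx ✓), payload 000111.
Byte 3: 0x93 = 10010011 (10xxxxxx ✓), payload 010011.
Concatenate: 0011000111010011 = 0x31D3 (16 bits → U+31D3).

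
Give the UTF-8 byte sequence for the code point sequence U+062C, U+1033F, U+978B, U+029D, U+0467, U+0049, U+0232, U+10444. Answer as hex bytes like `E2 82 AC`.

D8 AC F0 90 8C BF E9 9E 8B CA 9D D1 A7 49 C8 B2 F0 90 91 84

U+062C: 2-byte form → D8 AC.
U+1033F: 4-byte form → F0 90 8C BF.
U+978B: 3-byte form → E9 9E 8B.
U+029D: 2-byte form → CA 9D.
U+0467: 2-byte form → D1 A7.
U+0049: 1-byte form → 49.
U+0232: 2-byte form → C8 B2.
U+10444: 4-byte form → F0 90 91 84.
Concatenated (20 bytes): D8 AC F0 90 8C BF E9 9E 8B CA 9D D1 A7 49 C8 B2 F0 90 91 84.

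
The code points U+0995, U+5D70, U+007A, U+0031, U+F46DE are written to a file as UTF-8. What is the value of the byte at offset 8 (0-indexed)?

0xF3

U+0995 → 3-byte form E0 A6 95 at offsets 0–2.
U+5D70 → 3-byte form E5 B5 B0 at offsets 3–5.
U+007A → 1-byte form 7A at offsets 6–6.
U+0031 → 1-byte form 31 at offsets 7–7.
U+F46DE → 4-byte form F3 B4 9B 9E at offsets 8–11.
Offset 8 falls in char 5's range; it's byte 1 of F3 B4 9B 9E = 0xF3.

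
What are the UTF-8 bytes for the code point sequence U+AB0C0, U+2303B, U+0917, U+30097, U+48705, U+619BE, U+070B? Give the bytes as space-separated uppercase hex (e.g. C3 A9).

U+AB0C0: 4-byte form → F2 AB 83 80.
U+2303B: 4-byte form → F0 A3 80 BB.
U+0917: 3-byte form → E0 A4 97.
U+30097: 4-byte form → F0 B0 82 97.
U+48705: 4-byte form → F1 88 9C 85.
U+619BE: 4-byte form → F1 A1 A6 BE.
U+070B: 2-byte form → DC 8B.
Concatenated (25 bytes): F2 AB 83 80 F0 A3 80 BB E0 A4 97 F0 B0 82 97 F1 88 9C 85 F1 A1 A6 BE DC 8B.

F2 AB 83 80 F0 A3 80 BB E0 A4 97 F0 B0 82 97 F1 88 9C 85 F1 A1 A6 BE DC 8B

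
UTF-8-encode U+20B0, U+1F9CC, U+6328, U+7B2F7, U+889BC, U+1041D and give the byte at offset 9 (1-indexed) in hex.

0x8C

1-indexed offset 9 is 0-indexed offset 8.
U+20B0 → 3-byte form E2 82 B0 at offsets 0–2.
U+1F9CC → 4-byte form F0 9F A7 8C at offsets 3–6.
U+6328 → 3-byte form E6 8C A8 at offsets 7–9.
Offset 8 falls in char 3's range; it's byte 2 of E6 8C A8 = 0x8C.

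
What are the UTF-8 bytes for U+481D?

U+481D = 0x481D = 18461 decimal. In range U+0800–U+FFFF → 3-byte form: 1110xxxx 10xxxxxx 10xxxxxx.
Binary (16 bits): 0100100000011101.
Split 4+6+6: 0100 | 100000 | 011101.
Byte 1: 11100100 = 0xE4.
Byte 2: 10100000 = 0xA0.
Byte 3: 10011101 = 0x9D.

E4 A0 9D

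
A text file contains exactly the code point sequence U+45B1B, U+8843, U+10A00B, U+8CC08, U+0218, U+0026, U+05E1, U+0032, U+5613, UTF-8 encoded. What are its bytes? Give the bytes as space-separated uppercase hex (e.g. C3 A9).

U+45B1B: 4-byte form → F1 85 AC 9B.
U+8843: 3-byte form → E8 A1 83.
U+10A00B: 4-byte form → F4 8A 80 8B.
U+8CC08: 4-byte form → F2 8C B0 88.
U+0218: 2-byte form → C8 98.
U+0026: 1-byte form → 26.
U+05E1: 2-byte form → D7 A1.
U+0032: 1-byte form → 32.
U+5613: 3-byte form → E5 98 93.
Concatenated (24 bytes): F1 85 AC 9B E8 A1 83 F4 8A 80 8B F2 8C B0 88 C8 98 26 D7 A1 32 E5 98 93.

F1 85 AC 9B E8 A1 83 F4 8A 80 8B F2 8C B0 88 C8 98 26 D7 A1 32 E5 98 93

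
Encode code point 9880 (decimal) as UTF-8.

E2 9A 98

U+2698 = 0x2698 = 9880 decimal. In range U+0800–U+FFFF → 3-byte form: 1110xxxx 10xxxxxx 10xxxxxx.
Binary (16 bits): 0010011010011000.
Split 4+6+6: 0010 | 011010 | 011000.
Byte 1: 11100010 = 0xE2.
Byte 2: 10011010 = 0x9A.
Byte 3: 10011000 = 0x98.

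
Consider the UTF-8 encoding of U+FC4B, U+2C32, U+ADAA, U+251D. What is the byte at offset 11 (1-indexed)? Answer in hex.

0x94

1-indexed offset 11 is 0-indexed offset 10.
U+FC4B → 3-byte form EF B1 8B at offsets 0–2.
U+2C32 → 3-byte form E2 B0 B2 at offsets 3–5.
U+ADAA → 3-byte form EA B6 AA at offsets 6–8.
U+251D → 3-byte form E2 94 9D at offsets 9–11.
Offset 10 falls in char 4's range; it's byte 2 of E2 94 9D = 0x94.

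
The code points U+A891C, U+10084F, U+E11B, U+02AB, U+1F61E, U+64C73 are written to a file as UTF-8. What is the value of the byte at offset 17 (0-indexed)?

0xF1

U+A891C → 4-byte form F2 A8 A4 9C at offsets 0–3.
U+10084F → 4-byte form F4 80 A1 8F at offsets 4–7.
U+E11B → 3-byte form EE 84 9B at offsets 8–10.
U+02AB → 2-byte form CA AB at offsets 11–12.
U+1F61E → 4-byte form F0 9F 98 9E at offsets 13–16.
U+64C73 → 4-byte form F1 A4 B1 B3 at offsets 17–20.
Offset 17 falls in char 6's range; it's byte 1 of F1 A4 B1 B3 = 0xF1.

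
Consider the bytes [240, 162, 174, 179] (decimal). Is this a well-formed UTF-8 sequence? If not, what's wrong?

valid

Leading byte 0xF0 = 11110000 → 4-byte form.
Continuation bytes 0xA2=10100010, 0xAE=10101110, 0xB3=10110011 all match 10xxxxxx.
Decoded value 0x22BB3 is ≥ 0x10000 (shortest form) and not a surrogate.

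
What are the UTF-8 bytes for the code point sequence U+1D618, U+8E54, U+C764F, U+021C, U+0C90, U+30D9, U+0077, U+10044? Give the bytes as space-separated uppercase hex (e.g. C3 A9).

U+1D618: 4-byte form → F0 9D 98 98.
U+8E54: 3-byte form → E8 B9 94.
U+C764F: 4-byte form → F3 87 99 8F.
U+021C: 2-byte form → C8 9C.
U+0C90: 3-byte form → E0 B2 90.
U+30D9: 3-byte form → E3 83 99.
U+0077: 1-byte form → 77.
U+10044: 4-byte form → F0 90 81 84.
Concatenated (24 bytes): F0 9D 98 98 E8 B9 94 F3 87 99 8F C8 9C E0 B2 90 E3 83 99 77 F0 90 81 84.

F0 9D 98 98 E8 B9 94 F3 87 99 8F C8 9C E0 B2 90 E3 83 99 77 F0 90 81 84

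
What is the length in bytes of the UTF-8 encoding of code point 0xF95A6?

4

U+F95A6 = 0xF95A6. UTF-8 uses 1 byte below 0x80, 2 below 0x800, 3 below 0x10000, 4 up to 0x10FFFF. 0xF95A6 is in U+10000–U+10FFFF → 4 bytes.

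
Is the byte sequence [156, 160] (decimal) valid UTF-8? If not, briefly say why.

invalid (continuation byte with no leading byte)

Byte 0x9C = 10011100 has the form 10xxxxxx — a continuation byte — but there is no preceding leading byte.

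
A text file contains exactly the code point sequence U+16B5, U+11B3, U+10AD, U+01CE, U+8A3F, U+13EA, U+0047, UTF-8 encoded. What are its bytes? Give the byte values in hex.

U+16B5: 3-byte form → E1 9A B5.
U+11B3: 3-byte form → E1 86 B3.
U+10AD: 3-byte form → E1 82 AD.
U+01CE: 2-byte form → C7 8E.
U+8A3F: 3-byte form → E8 A8 BF.
U+13EA: 3-byte form → E1 8F AA.
U+0047: 1-byte form → 47.
Concatenated (18 bytes): E1 9A B5 E1 86 B3 E1 82 AD C7 8E E8 A8 BF E1 8F AA 47.

E1 9A B5 E1 86 B3 E1 82 AD C7 8E E8 A8 BF E1 8F AA 47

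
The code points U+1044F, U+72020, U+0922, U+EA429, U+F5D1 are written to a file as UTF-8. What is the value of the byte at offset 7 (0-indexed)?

U+1044F → 4-byte form F0 90 91 8F at offsets 0–3.
U+72020 → 4-byte form F1 B2 80 A0 at offsets 4–7.
Offset 7 falls in char 2's range; it's byte 4 of F1 B2 80 A0 = 0xA0.

0xA0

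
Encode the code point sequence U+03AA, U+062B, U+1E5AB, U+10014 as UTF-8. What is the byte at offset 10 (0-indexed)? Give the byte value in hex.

0x80

U+03AA → 2-byte form CE AA at offsets 0–1.
U+062B → 2-byte form D8 AB at offsets 2–3.
U+1E5AB → 4-byte form F0 9E 96 AB at offsets 4–7.
U+10014 → 4-byte form F0 90 80 94 at offsets 8–11.
Offset 10 falls in char 4's range; it's byte 3 of F0 90 80 94 = 0x80.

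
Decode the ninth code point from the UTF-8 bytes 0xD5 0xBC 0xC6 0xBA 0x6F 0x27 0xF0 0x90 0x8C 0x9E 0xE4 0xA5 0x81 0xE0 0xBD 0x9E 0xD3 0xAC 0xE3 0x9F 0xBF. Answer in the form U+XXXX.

Offset 0: leading byte 0xD5 = 11010101 → 2-byte char #1 = D5 BC.
Offset 2: leading byte 0xC6 = 11000110 → 2-byte char #2 = C6 BA.
Offset 4: leading byte 0x6F = 01101111 → 1-byte char #3 = 6F.
Offset 5: leading byte 0x27 = 00100111 → 1-byte char #4 = 27.
Offset 6: leading byte 0xF0 = 11110000 → 4-byte char #5 = F0 90 8C 9E.
Offset 10: leading byte 0xE4 = 11100100 → 3-byte char #6 = E4 A5 81.
Offset 13: leading byte 0xE0 = 11100000 → 3-byte char #7 = E0 BD 9E.
Offset 16: leading byte 0xD3 = 11010011 → 2-byte char #8 = D3 AC.
Offset 18: leading byte 0xE3 = 11100011 → 3-byte char #9 = E3 9F BF.
Leading byte 0xE3 = 11100011 matches 1110xxxx → 3-byte sequence.
Byte 1: 0xE3 = 11100011, payload 0011 (4 bits).
Byte 2: 0x9F = 10011111 (10xxxxxx ✓), payload 011111.
Byte 3: 0xBF = 10111111 (10xxxxxx ✓), payload 111111.
Concatenate: 0011011111111111 = 0x37FF (16 bits → U+37FF).

U+37FF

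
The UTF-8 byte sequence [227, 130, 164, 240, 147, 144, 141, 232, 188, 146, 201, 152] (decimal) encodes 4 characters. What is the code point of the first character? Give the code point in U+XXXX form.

U+30A4

Offset 0: leading byte 0xE3 = 11100011 → 3-byte char #1 = E3 82 A4.
Leading byte 0xE3 = 11100011 matches 1110xxxx → 3-byte sequence.
Byte 1: 0xE3 = 11100011, payload 0011 (4 bits).
Byte 2: 0x82 = 10000010 (10xxxxxx ✓), payload 000010.
Byte 3: 0xA4 = 10100100 (10xxxxxx ✓), payload 100100.
Concatenate: 0011000010100100 = 0x30A4 (16 bits → U+30A4).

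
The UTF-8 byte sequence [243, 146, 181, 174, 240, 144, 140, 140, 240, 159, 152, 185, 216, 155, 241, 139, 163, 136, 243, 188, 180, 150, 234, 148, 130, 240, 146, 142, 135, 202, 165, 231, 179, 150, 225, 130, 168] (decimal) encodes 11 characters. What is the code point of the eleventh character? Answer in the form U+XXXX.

U+10A8

Offset 0: leading byte 0xF3 = 11110011 → 4-byte char #1 = F3 92 B5 AE.
Offset 4: leading byte 0xF0 = 11110000 → 4-byte char #2 = F0 90 8C 8C.
Offset 8: leading byte 0xF0 = 11110000 → 4-byte char #3 = F0 9F 98 B9.
Offset 12: leading byte 0xD8 = 11011000 → 2-byte char #4 = D8 9B.
Offset 14: leading byte 0xF1 = 11110001 → 4-byte char #5 = F1 8B A3 88.
Offset 18: leading byte 0xF3 = 11110011 → 4-byte char #6 = F3 BC B4 96.
Offset 22: leading byte 0xEA = 11101010 → 3-byte char #7 = EA 94 82.
Offset 25: leading byte 0xF0 = 11110000 → 4-byte char #8 = F0 92 8E 87.
Offset 29: leading byte 0xCA = 11001010 → 2-byte char #9 = CA A5.
Offset 31: leading byte 0xE7 = 11100111 → 3-byte char #10 = E7 B3 96.
Offset 34: leading byte 0xE1 = 11100001 → 3-byte char #11 = E1 82 A8.
Leading byte 0xE1 = 11100001 matches 1110xxxx → 3-byte sequence.
Byte 1: 0xE1 = 11100001, payload 0001 (4 bits).
Byte 2: 0x82 = 10000010 (10xxxxxx ✓), payload 000010.
Byte 3: 0xA8 = 10101000 (10xxxxxx ✓), payload 101000.
Concatenate: 0001000010101000 = 0x10A8 (16 bits → U+10A8).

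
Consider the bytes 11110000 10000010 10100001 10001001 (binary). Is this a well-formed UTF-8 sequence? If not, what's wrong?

Leading byte 0xF0 = 11110000 → 4-byte form.
Continuation bytes all match 10xxxxxx. Payload decodes to 0x2849.
But 0x2849 < 0x10000, the minimum for a 4-byte sequence — this is an overlong encoding.

invalid (overlong encoding)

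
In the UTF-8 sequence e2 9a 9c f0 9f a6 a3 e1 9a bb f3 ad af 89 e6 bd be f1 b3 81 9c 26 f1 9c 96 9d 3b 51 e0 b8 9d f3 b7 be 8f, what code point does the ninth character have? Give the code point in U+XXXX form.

U+003B

Offset 0: leading byte 0xE2 = 11100010 → 3-byte char #1 = E2 9A 9C.
Offset 3: leading byte 0xF0 = 11110000 → 4-byte char #2 = F0 9F A6 A3.
Offset 7: leading byte 0xE1 = 11100001 → 3-byte char #3 = E1 9A BB.
Offset 10: leading byte 0xF3 = 11110011 → 4-byte char #4 = F3 AD AF 89.
Offset 14: leading byte 0xE6 = 11100110 → 3-byte char #5 = E6 BD BE.
Offset 17: leading byte 0xF1 = 11110001 → 4-byte char #6 = F1 B3 81 9C.
Offset 21: leading byte 0x26 = 00100110 → 1-byte char #7 = 26.
Offset 22: leading byte 0xF1 = 11110001 → 4-byte char #8 = F1 9C 96 9D.
Offset 26: leading byte 0x3B = 00111011 → 1-byte char #9 = 3B.
Leading byte 0x3B = 00111011 matches 0xxxxxxx → 1-byte sequence.
Byte 1: 0x3B = 00111011, payload 0111011 (7 bits).
Concatenate: 0111011 = 0x3B (7 bits → U+003B).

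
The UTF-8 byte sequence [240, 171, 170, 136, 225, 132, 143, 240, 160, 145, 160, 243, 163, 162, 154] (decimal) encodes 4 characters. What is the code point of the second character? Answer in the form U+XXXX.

Offset 0: leading byte 0xF0 = 11110000 → 4-byte char #1 = F0 AB AA 88.
Offset 4: leading byte 0xE1 = 11100001 → 3-byte char #2 = E1 84 8F.
Leading byte 0xE1 = 11100001 matches 1110xxxx → 3-byte sequence.
Byte 1: 0xE1 = 11100001, payload 0001 (4 bits).
Byte 2: 0x84 = 10000100 (10xxxxxx ✓), payload 000100.
Byte 3: 0x8F = 10001111 (10xxxxxx ✓), payload 001111.
Concatenate: 0001000100001111 = 0x110F (16 bits → U+110F).

U+110F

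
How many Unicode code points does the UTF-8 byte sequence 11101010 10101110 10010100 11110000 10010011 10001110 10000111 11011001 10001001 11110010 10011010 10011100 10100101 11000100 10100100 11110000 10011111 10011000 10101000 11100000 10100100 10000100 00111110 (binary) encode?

Byte at offset 0: 0xEA = 11101010 → 3-byte char (#1). Advance 3.
Byte at offset 3: 0xF0 = 11110000 → 4-byte char (#2). Advance 4.
Byte at offset 7: 0xD9 = 11011001 → 2-byte char (#3). Advance 2.
Byte at offset 9: 0xF2 = 11110010 → 4-byte char (#4). Advance 4.
Byte at offset 13: 0xC4 = 11000100 → 2-byte char (#5). Advance 2.
Byte at offset 15: 0xF0 = 11110000 → 4-byte char (#6). Advance 4.
Byte at offset 19: 0xE0 = 11100000 → 3-byte char (#7). Advance 3.
Byte at offset 22: 0x3E = 00111110 → 1-byte char (#8). Advance 1.
Reached end at offset 23 after 8 code points.

8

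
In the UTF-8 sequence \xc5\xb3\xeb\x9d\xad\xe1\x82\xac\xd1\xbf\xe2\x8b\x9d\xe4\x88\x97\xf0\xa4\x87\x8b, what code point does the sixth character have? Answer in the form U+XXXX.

Offset 0: leading byte 0xC5 = 11000101 → 2-byte char #1 = C5 B3.
Offset 2: leading byte 0xEB = 11101011 → 3-byte char #2 = EB 9D AD.
Offset 5: leading byte 0xE1 = 11100001 → 3-byte char #3 = E1 82 AC.
Offset 8: leading byte 0xD1 = 11010001 → 2-byte char #4 = D1 BF.
Offset 10: leading byte 0xE2 = 11100010 → 3-byte char #5 = E2 8B 9D.
Offset 13: leading byte 0xE4 = 11100100 → 3-byte char #6 = E4 88 97.
Leading byte 0xE4 = 11100100 matches 1110xxxx → 3-byte sequence.
Byte 1: 0xE4 = 11100100, payload 0100 (4 bits).
Byte 2: 0x88 = 10001000 (10xxxxxx ✓), payload 001000.
Byte 3: 0x97 = 10010111 (10xxxxxx ✓), payload 010111.
Concatenate: 0100001000010111 = 0x4217 (16 bits → U+4217).

U+4217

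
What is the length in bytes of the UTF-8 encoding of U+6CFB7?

U+6CFB7 = 0x6CFB7. UTF-8 uses 1 byte below 0x80, 2 below 0x800, 3 below 0x10000, 4 up to 0x10FFFF. 0x6CFB7 is in U+10000–U+10FFFF → 4 bytes.

4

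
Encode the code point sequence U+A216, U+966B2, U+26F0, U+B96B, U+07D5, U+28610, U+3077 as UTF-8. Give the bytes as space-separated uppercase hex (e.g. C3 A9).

U+A216: 3-byte form → EA 88 96.
U+966B2: 4-byte form → F2 96 9A B2.
U+26F0: 3-byte form → E2 9B B0.
U+B96B: 3-byte form → EB A5 AB.
U+07D5: 2-byte form → DF 95.
U+28610: 4-byte form → F0 A8 98 90.
U+3077: 3-byte form → E3 81 B7.
Concatenated (22 bytes): EA 88 96 F2 96 9A B2 E2 9B B0 EB A5 AB DF 95 F0 A8 98 90 E3 81 B7.

EA 88 96 F2 96 9A B2 E2 9B B0 EB A5 AB DF 95 F0 A8 98 90 E3 81 B7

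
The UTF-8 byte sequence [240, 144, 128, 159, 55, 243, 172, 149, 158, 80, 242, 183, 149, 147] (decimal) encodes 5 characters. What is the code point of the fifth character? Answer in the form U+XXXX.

U+B7553

Offset 0: leading byte 0xF0 = 11110000 → 4-byte char #1 = F0 90 80 9F.
Offset 4: leading byte 0x37 = 00110111 → 1-byte char #2 = 37.
Offset 5: leading byte 0xF3 = 11110011 → 4-byte char #3 = F3 AC 95 9E.
Offset 9: leading byte 0x50 = 01010000 → 1-byte char #4 = 50.
Offset 10: leading byte 0xF2 = 11110010 → 4-byte char #5 = F2 B7 95 93.
Leading byte 0xF2 = 11110010 matches 11110xxx → 4-byte sequence.
Byte 1: 0xF2 = 11110010, payload 010 (3 bits).
Byte 2: 0xB7 = 10110111 (10xxxxxx ✓), payload 110111.
Byte 3: 0x95 = 10010101 (10xxxxxx ✓), payload 010101.
Byte 4: 0x93 = 10010011 (10xxxxxx ✓), payload 010011.
Concatenate: 010110111010101010011 = 0xB7553 (21 bits → U+B7553).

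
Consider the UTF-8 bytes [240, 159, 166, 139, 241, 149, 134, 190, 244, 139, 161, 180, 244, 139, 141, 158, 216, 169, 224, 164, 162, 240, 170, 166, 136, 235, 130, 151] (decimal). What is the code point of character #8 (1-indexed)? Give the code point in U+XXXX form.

Offset 0: leading byte 0xF0 = 11110000 → 4-byte char #1 = F0 9F A6 8B.
Offset 4: leading byte 0xF1 = 11110001 → 4-byte char #2 = F1 95 86 BE.
Offset 8: leading byte 0xF4 = 11110100 → 4-byte char #3 = F4 8B A1 B4.
Offset 12: leading byte 0xF4 = 11110100 → 4-byte char #4 = F4 8B 8D 9E.
Offset 16: leading byte 0xD8 = 11011000 → 2-byte char #5 = D8 A9.
Offset 18: leading byte 0xE0 = 11100000 → 3-byte char #6 = E0 A4 A2.
Offset 21: leading byte 0xF0 = 11110000 → 4-byte char #7 = F0 AA A6 88.
Offset 25: leading byte 0xEB = 11101011 → 3-byte char #8 = EB 82 97.
Leading byte 0xEB = 11101011 matches 1110xxxx → 3-byte sequence.
Byte 1: 0xEB = 11101011, payload 1011 (4 bits).
Byte 2: 0x82 = 10000010 (10xxxxxx ✓), payload 000010.
Byte 3: 0x97 = 10010111 (10xxxxxx ✓), payload 010111.
Concatenate: 1011000010010111 = 0xB097 (16 bits → U+B097).

U+B097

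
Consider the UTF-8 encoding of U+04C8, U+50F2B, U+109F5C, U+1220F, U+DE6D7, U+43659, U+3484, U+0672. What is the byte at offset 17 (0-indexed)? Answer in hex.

U+04C8 → 2-byte form D3 88 at offsets 0–1.
U+50F2B → 4-byte form F1 90 BC AB at offsets 2–5.
U+109F5C → 4-byte form F4 89 BD 9C at offsets 6–9.
U+1220F → 4-byte form F0 92 88 8F at offsets 10–13.
U+DE6D7 → 4-byte form F3 9E 9B 97 at offsets 14–17.
Offset 17 falls in char 5's range; it's byte 4 of F3 9E 9B 97 = 0x97.

0x97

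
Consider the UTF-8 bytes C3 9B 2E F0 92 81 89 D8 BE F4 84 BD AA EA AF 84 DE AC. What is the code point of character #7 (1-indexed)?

U+07AC

Offset 0: leading byte 0xC3 = 11000011 → 2-byte char #1 = C3 9B.
Offset 2: leading byte 0x2E = 00101110 → 1-byte char #2 = 2E.
Offset 3: leading byte 0xF0 = 11110000 → 4-byte char #3 = F0 92 81 89.
Offset 7: leading byte 0xD8 = 11011000 → 2-byte char #4 = D8 BE.
Offset 9: leading byte 0xF4 = 11110100 → 4-byte char #5 = F4 84 BD AA.
Offset 13: leading byte 0xEA = 11101010 → 3-byte char #6 = EA AF 84.
Offset 16: leading byte 0xDE = 11011110 → 2-byte char #7 = DE AC.
Leading byte 0xDE = 11011110 matches 110xxxxx → 2-byte sequence.
Byte 1: 0xDE = 11011110, payload 11110 (5 bits).
Byte 2: 0xAC = 10101100 (10xxxxxx ✓), payload 101100.
Concatenate: 11110101100 = 0x7AC (11 bits → U+07AC).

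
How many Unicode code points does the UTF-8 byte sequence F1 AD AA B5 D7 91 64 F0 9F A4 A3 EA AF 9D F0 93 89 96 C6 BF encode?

7

Byte at offset 0: 0xF1 = 11110001 → 4-byte char (#1). Advance 4.
Byte at offset 4: 0xD7 = 11010111 → 2-byte char (#2). Advance 2.
Byte at offset 6: 0x64 = 01100100 → 1-byte char (#3). Advance 1.
Byte at offset 7: 0xF0 = 11110000 → 4-byte char (#4). Advance 4.
Byte at offset 11: 0xEA = 11101010 → 3-byte char (#5). Advance 3.
Byte at offset 14: 0xF0 = 11110000 → 4-byte char (#6). Advance 4.
Byte at offset 18: 0xC6 = 11000110 → 2-byte char (#7). Advance 2.
Reached end at offset 20 after 7 code points.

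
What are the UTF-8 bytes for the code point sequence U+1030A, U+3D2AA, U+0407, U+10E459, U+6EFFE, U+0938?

F0 90 8C 8A F0 BD 8A AA D0 87 F4 8E 91 99 F1 AE BF BE E0 A4 B8

U+1030A: 4-byte form → F0 90 8C 8A.
U+3D2AA: 4-byte form → F0 BD 8A AA.
U+0407: 2-byte form → D0 87.
U+10E459: 4-byte form → F4 8E 91 99.
U+6EFFE: 4-byte form → F1 AE BF BE.
U+0938: 3-byte form → E0 A4 B8.
Concatenated (21 bytes): F0 90 8C 8A F0 BD 8A AA D0 87 F4 8E 91 99 F1 AE BF BE E0 A4 B8.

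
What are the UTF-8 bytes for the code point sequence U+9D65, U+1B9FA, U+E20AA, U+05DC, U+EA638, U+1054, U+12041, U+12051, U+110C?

E9 B5 A5 F0 9B A7 BA F3 A2 82 AA D7 9C F3 AA 98 B8 E1 81 94 F0 92 81 81 F0 92 81 91 E1 84 8C

U+9D65: 3-byte form → E9 B5 A5.
U+1B9FA: 4-byte form → F0 9B A7 BA.
U+E20AA: 4-byte form → F3 A2 82 AA.
U+05DC: 2-byte form → D7 9C.
U+EA638: 4-byte form → F3 AA 98 B8.
U+1054: 3-byte form → E1 81 94.
U+12041: 4-byte form → F0 92 81 81.
U+12051: 4-byte form → F0 92 81 91.
U+110C: 3-byte form → E1 84 8C.
Concatenated (31 bytes): E9 B5 A5 F0 9B A7 BA F3 A2 82 AA D7 9C F3 AA 98 B8 E1 81 94 F0 92 81 81 F0 92 81 91 E1 84 8C.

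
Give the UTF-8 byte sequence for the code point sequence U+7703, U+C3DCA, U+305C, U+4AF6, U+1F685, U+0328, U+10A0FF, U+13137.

U+7703: 3-byte form → E7 9C 83.
U+C3DCA: 4-byte form → F3 83 B7 8A.
U+305C: 3-byte form → E3 81 9C.
U+4AF6: 3-byte form → E4 AB B6.
U+1F685: 4-byte form → F0 9F 9A 85.
U+0328: 2-byte form → CC A8.
U+10A0FF: 4-byte form → F4 8A 83 BF.
U+13137: 4-byte form → F0 93 84 B7.
Concatenated (27 bytes): E7 9C 83 F3 83 B7 8A E3 81 9C E4 AB B6 F0 9F 9A 85 CC A8 F4 8A 83 BF F0 93 84 B7.

E7 9C 83 F3 83 B7 8A E3 81 9C E4 AB B6 F0 9F 9A 85 CC A8 F4 8A 83 BF F0 93 84 B7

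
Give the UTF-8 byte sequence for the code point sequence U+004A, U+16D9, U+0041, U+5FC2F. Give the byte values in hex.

4A E1 9B 99 41 F1 9F B0 AF

U+004A: 1-byte form → 4A.
U+16D9: 3-byte form → E1 9B 99.
U+0041: 1-byte form → 41.
U+5FC2F: 4-byte form → F1 9F B0 AF.
Concatenated (9 bytes): 4A E1 9B 99 41 F1 9F B0 AF.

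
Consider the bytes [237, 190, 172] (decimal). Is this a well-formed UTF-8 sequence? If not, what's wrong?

invalid (encodes a surrogate (U+D800–U+DFFF))

Structurally a 3-byte sequence; payload = 0xDFAC.
But 0xDFAC is in U+D800–U+DFFF, the surrogate range. Surrogates are not Unicode scalar values and are forbidden in UTF-8.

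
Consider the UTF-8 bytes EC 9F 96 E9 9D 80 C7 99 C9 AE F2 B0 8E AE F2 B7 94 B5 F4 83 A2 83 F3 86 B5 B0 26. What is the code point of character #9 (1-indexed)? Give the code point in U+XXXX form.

Offset 0: leading byte 0xEC = 11101100 → 3-byte char #1 = EC 9F 96.
Offset 3: leading byte 0xE9 = 11101001 → 3-byte char #2 = E9 9D 80.
Offset 6: leading byte 0xC7 = 11000111 → 2-byte char #3 = C7 99.
Offset 8: leading byte 0xC9 = 11001001 → 2-byte char #4 = C9 AE.
Offset 10: leading byte 0xF2 = 11110010 → 4-byte char #5 = F2 B0 8E AE.
Offset 14: leading byte 0xF2 = 11110010 → 4-byte char #6 = F2 B7 94 B5.
Offset 18: leading byte 0xF4 = 11110100 → 4-byte char #7 = F4 83 A2 83.
Offset 22: leading byte 0xF3 = 11110011 → 4-byte char #8 = F3 86 B5 B0.
Offset 26: leading byte 0x26 = 00100110 → 1-byte char #9 = 26.
Leading byte 0x26 = 00100110 matches 0xxxxxxx → 1-byte sequence.
Byte 1: 0x26 = 00100110, payload 0100110 (7 bits).
Concatenate: 0100110 = 0x26 (7 bits → U+0026).

U+0026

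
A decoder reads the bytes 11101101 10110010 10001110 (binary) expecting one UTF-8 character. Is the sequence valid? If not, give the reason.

invalid (encodes a surrogate (U+D800–U+DFFF))

Structurally a 3-byte sequence; payload = 0xDC8E.
But 0xDC8E is in U+D800–U+DFFF, the surrogate range. Surrogates are not Unicode scalar values and are forbidden in UTF-8.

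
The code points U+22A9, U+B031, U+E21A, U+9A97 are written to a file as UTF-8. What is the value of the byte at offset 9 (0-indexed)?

0xE9

U+22A9 → 3-byte form E2 8A A9 at offsets 0–2.
U+B031 → 3-byte form EB 80 B1 at offsets 3–5.
U+E21A → 3-byte form EE 88 9A at offsets 6–8.
U+9A97 → 3-byte form E9 AA 97 at offsets 9–11.
Offset 9 falls in char 4's range; it's byte 1 of E9 AA 97 = 0xE9.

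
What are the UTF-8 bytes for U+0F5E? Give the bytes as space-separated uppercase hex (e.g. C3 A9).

U+0F5E = 0xF5E = 3934 decimal. In range U+0800–U+FFFF → 3-byte form: 1110xxxx 10xxxxxx 10xxxxxx.
Binary (16 bits): 0000111101011110.
Split 4+6+6: 0000 | 111101 | 011110.
Byte 1: 11100000 = 0xE0.
Byte 2: 10111101 = 0xBD.
Byte 3: 10011110 = 0x9E.

E0 BD 9E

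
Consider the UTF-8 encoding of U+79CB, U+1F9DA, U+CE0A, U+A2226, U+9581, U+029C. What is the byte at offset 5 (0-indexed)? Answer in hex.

U+79CB → 3-byte form E7 A7 8B at offsets 0–2.
U+1F9DA → 4-byte form F0 9F A7 9A at offsets 3–6.
Offset 5 falls in char 2's range; it's byte 3 of F0 9F A7 9A = 0xA7.

0xA7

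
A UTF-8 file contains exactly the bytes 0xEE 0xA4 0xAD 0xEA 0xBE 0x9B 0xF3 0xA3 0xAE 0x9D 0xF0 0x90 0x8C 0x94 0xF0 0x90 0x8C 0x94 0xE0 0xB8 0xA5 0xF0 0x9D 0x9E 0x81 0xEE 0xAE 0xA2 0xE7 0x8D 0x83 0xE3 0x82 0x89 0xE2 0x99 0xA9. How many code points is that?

11

Byte at offset 0: 0xEE = 11101110 → 3-byte char (#1). Advance 3.
Byte at offset 3: 0xEA = 11101010 → 3-byte char (#2). Advance 3.
Byte at offset 6: 0xF3 = 11110011 → 4-byte char (#3). Advance 4.
Byte at offset 10: 0xF0 = 11110000 → 4-byte char (#4). Advance 4.
Byte at offset 14: 0xF0 = 11110000 → 4-byte char (#5). Advance 4.
Byte at offset 18: 0xE0 = 11100000 → 3-byte char (#6). Advance 3.
Byte at offset 21: 0xF0 = 11110000 → 4-byte char (#7). Advance 4.
Byte at offset 25: 0xEE = 11101110 → 3-byte char (#8). Advance 3.
Byte at offset 28: 0xE7 = 11100111 → 3-byte char (#9). Advance 3.
Byte at offset 31: 0xE3 = 11100011 → 3-byte char (#10). Advance 3.
Byte at offset 34: 0xE2 = 11100010 → 3-byte char (#11). Advance 3.
Reached end at offset 37 after 11 code points.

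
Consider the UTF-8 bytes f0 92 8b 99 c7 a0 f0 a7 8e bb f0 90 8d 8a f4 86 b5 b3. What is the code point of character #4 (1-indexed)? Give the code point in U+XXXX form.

Offset 0: leading byte 0xF0 = 11110000 → 4-byte char #1 = F0 92 8B 99.
Offset 4: leading byte 0xC7 = 11000111 → 2-byte char #2 = C7 A0.
Offset 6: leading byte 0xF0 = 11110000 → 4-byte char #3 = F0 A7 8E BB.
Offset 10: leading byte 0xF0 = 11110000 → 4-byte char #4 = F0 90 8D 8A.
Leading byte 0xF0 = 11110000 matches 11110xxx → 4-byte sequence.
Byte 1: 0xF0 = 11110000, payload 000 (3 bits).
Byte 2: 0x90 = 10010000 (10xxxxxx ✓), payload 010000.
Byte 3: 0x8D = 10001101 (10xxxxxx ✓), payload 001101.
Byte 4: 0x8A = 10001010 (10xxxxxx ✓), payload 001010.
Concatenate: 000010000001101001010 = 0x1034A (21 bits → U+1034A).

U+1034A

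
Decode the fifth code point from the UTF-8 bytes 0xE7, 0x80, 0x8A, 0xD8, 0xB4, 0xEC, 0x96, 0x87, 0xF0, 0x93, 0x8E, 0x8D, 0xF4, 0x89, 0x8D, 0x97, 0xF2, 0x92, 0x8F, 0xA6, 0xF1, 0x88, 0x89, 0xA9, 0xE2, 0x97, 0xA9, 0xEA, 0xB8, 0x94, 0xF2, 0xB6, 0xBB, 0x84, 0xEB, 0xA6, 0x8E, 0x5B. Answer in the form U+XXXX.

U+109357

Offset 0: leading byte 0xE7 = 11100111 → 3-byte char #1 = E7 80 8A.
Offset 3: leading byte 0xD8 = 11011000 → 2-byte char #2 = D8 B4.
Offset 5: leading byte 0xEC = 11101100 → 3-byte char #3 = EC 96 87.
Offset 8: leading byte 0xF0 = 11110000 → 4-byte char #4 = F0 93 8E 8D.
Offset 12: leading byte 0xF4 = 11110100 → 4-byte char #5 = F4 89 8D 97.
Leading byte 0xF4 = 11110100 matches 11110xxx → 4-byte sequence.
Byte 1: 0xF4 = 11110100, payload 100 (3 bits).
Byte 2: 0x89 = 10001001 (10xxxxxx ✓), payload 001001.
Byte 3: 0x8D = 10001101 (10xxxxxx ✓), payload 001101.
Byte 4: 0x97 = 10010111 (10xxxxxx ✓), payload 010111.
Concatenate: 100001001001101010111 = 0x109357 (21 bits → U+109357).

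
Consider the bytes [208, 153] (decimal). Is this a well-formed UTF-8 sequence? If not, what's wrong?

Leading byte 0xD0 = 11010000 → 2-byte form.
Continuation bytes 0x99=10011001 all match 10xxxxxx.
Decoded value 0x419 is ≥ 0x80 (shortest form) and not a surrogate.

valid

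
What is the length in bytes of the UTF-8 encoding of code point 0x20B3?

3

U+20B3 = 0x20B3. UTF-8 uses 1 byte below 0x80, 2 below 0x800, 3 below 0x10000, 4 up to 0x10FFFF. 0x20B3 is in U+0800–U+FFFF → 3 bytes.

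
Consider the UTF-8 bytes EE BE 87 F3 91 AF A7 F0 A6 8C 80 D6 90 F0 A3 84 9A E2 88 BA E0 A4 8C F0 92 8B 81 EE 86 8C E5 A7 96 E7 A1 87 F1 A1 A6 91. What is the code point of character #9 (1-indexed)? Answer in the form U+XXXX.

U+E18C

Offset 0: leading byte 0xEE = 11101110 → 3-byte char #1 = EE BE 87.
Offset 3: leading byte 0xF3 = 11110011 → 4-byte char #2 = F3 91 AF A7.
Offset 7: leading byte 0xF0 = 11110000 → 4-byte char #3 = F0 A6 8C 80.
Offset 11: leading byte 0xD6 = 11010110 → 2-byte char #4 = D6 90.
Offset 13: leading byte 0xF0 = 11110000 → 4-byte char #5 = F0 A3 84 9A.
Offset 17: leading byte 0xE2 = 11100010 → 3-byte char #6 = E2 88 BA.
Offset 20: leading byte 0xE0 = 11100000 → 3-byte char #7 = E0 A4 8C.
Offset 23: leading byte 0xF0 = 11110000 → 4-byte char #8 = F0 92 8B 81.
Offset 27: leading byte 0xEE = 11101110 → 3-byte char #9 = EE 86 8C.
Leading byte 0xEE = 11101110 matches 1110xxxx → 3-byte sequence.
Byte 1: 0xEE = 11101110, payload 1110 (4 bits).
Byte 2: 0x86 = 10000110 (10xxxxxx ✓), payload 000110.
Byte 3: 0x8C = 10001100 (10xxxxxx ✓), payload 001100.
Concatenate: 1110000110001100 = 0xE18C (16 bits → U+E18C).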